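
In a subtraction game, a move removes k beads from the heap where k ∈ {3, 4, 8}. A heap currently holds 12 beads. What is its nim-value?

0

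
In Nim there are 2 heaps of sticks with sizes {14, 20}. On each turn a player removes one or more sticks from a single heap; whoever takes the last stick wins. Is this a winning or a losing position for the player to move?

Winning position

Compute the nim-sum pairwise:
14 ⊕ 20 = 26
The nim-sum is 26 ≠ 0, so this is an N-position: the player to move can win.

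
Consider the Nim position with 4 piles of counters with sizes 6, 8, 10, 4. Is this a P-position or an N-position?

P-position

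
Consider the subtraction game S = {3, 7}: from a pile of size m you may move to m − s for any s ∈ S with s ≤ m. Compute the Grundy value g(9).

Build the Grundy sequence with g(k) = mex{g(k−s) : s ∈ {3, 7}, s ≤ k}:
k:     0  1  2  3  4  5  6  7  8  9
g(k):  0  0  0  1  1  1  0  2  2  1
So g(9) = 1.

1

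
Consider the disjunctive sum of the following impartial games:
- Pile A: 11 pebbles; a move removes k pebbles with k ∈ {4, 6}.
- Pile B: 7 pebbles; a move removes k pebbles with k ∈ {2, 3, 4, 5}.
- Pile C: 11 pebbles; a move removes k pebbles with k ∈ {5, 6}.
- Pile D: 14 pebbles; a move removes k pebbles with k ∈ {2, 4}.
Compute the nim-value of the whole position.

1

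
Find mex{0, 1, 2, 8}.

3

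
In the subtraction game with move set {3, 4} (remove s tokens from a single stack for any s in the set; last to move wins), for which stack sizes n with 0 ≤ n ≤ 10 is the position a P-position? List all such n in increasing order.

Compute g(0), g(1), … for moves {3, 4}:
k:     0  1  2  3  4  5  6  7  8  9 10
g(k):  0  0  0  1  1  1  2  0  0  0  1
The P-positions (g = 0) in 0..10 are 0, 1, 2, 7, 8, 9.

0, 1, 2, 7, 8, 9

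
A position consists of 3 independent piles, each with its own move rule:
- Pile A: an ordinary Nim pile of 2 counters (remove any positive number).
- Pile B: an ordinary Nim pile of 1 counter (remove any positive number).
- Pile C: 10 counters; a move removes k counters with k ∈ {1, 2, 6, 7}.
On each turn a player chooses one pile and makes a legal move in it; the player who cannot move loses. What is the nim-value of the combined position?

1

Pile A is a plain Nim pile of size 2, so its Grundy value is 2.
Pile B is a plain Nim pile of size 1, so its Grundy value is 1.
Grundy values for pile C (subtraction set {1, 2, 6, 7}):
g(0) = mex{} = 0
g(1) = mex{0} = 1
g(2) = mex{0,1} = 2
g(3) = mex{1,2} = 0
g(4) = mex{0,2} = 1
g(5) = mex{0,1} = 2
g(6) = mex{0,1,2} = 3
g(7) = mex{0,1,2,3} = 4
g(8) = mex{1,2,3,4} = 0
g(9) = mex{0,2,4} = 1
g(10) = mex{0,1} = 2
So g(10) = 2.
The value of a disjunctive sum is the nim-sum of the parts.
Combined value = 2 XOR 1 XOR 2 = 1.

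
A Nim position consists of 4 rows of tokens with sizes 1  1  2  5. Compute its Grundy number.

Compute the nim-sum pairwise:
1 ^ 1 = 0
0 ^ 2 = 2
2 ^ 5 = 7

7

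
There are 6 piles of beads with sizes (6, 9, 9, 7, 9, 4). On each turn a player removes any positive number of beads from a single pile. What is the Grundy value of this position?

Compute the nim-sum pairwise:
6 XOR 9 = 15
15 XOR 9 = 6
6 XOR 7 = 1
1 XOR 9 = 8
8 XOR 4 = 12

12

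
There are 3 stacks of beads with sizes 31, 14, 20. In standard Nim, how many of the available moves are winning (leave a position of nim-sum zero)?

Nim-sum: 31 XOR 14 XOR 20 = 5.
The overall nim-sum is X = 5. A stack of size p has a winning move iff p XOR X < p (reduce it to p XOR X).
  31: 31 XOR 5 = 26 < 31 — winning move (to 26).
  14: 14 XOR 5 = 11 < 14 — winning move (to 11).
  20: 20 XOR 5 = 17 < 20 — winning move (to 17).
That gives 3 winning moves.

3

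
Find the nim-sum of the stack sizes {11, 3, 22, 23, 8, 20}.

Bitwise XOR of the heap sizes:
  01011  (11)
  00011  (3)
  10110  (22)
  10111  (23)
  01000  (8)
  10100  (20)
  -----
  10101  (21)

21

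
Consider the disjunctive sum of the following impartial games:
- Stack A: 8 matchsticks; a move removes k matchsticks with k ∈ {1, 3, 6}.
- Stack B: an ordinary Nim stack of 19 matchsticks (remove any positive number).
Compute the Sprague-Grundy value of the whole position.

17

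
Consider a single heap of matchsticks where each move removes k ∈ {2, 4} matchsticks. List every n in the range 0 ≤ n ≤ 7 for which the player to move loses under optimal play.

Grundy values for subtraction set {2, 4}:
g(0) = mex{} = 0
g(1) = mex{} = 0
g(2) = mex{0} = 1
g(3) = mex{0} = 1
g(4) = mex{0,1} = 2
g(5) = mex{0,1} = 2
g(6) = mex{1,2} = 0
g(7) = mex{1,2} = 0
The P-positions (g = 0) in 0..7 are 0, 1, 6, 7.

0, 1, 6, 7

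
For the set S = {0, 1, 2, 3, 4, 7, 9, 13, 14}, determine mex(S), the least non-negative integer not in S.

The values 0, 1, 2, 3, 4 are all present; 5 is the first non-negative integer missing from the set.

5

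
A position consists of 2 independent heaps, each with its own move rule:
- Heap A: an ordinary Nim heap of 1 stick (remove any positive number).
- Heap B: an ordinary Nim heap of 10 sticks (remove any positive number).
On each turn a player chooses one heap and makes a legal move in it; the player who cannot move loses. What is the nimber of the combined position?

11

Heap A is a plain Nim heap of size 1, so its Grundy value is 1.
Heap B is a plain Nim heap of size 10, so its Grundy value is 10.
By the Sprague-Grundy theorem, the Grundy value of a sum of independent games is the XOR of the component values.
Combined value = 1 ⊕ 10 = 11.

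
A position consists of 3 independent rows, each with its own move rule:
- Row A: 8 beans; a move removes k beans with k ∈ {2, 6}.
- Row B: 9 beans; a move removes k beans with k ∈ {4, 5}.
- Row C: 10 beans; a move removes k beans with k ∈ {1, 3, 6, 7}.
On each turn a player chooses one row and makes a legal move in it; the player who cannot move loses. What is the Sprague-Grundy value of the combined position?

2

For row A, compute g(0), g(1), … with moves {2, 6}:
g(0) = mex{} = 0
g(1) = mex{} = 0
g(2) = mex{0} = 1
g(3) = mex{0} = 1
g(4) = mex{1} = 0
g(5) = mex{1} = 0
g(6) = mex{0} = 1
g(7) = mex{0} = 1
g(8) = mex{1} = 0
So g(8) = 0.
For row B, compute g(0), g(1), … with moves {4, 5}:
k:     0  1  2  3  4  5  6  7  8  9
g(k):  0  0  0  0  1  1  1  1  2  0
So g(9) = 0.
Build the Grundy sequence for row C with g(k) = mex{g(k−s) : s ∈ {1, 3, 6, 7}, s ≤ k}:
k:     0  1  2  3  4  5  6  7  8  9 10
g(k):  0  1  0  1  0  1  2  3  2  3  2
So g(10) = 2.
The value of a disjunctive sum is the nim-sum of the parts.
Combined value = 0 XOR 0 XOR 2 = 2.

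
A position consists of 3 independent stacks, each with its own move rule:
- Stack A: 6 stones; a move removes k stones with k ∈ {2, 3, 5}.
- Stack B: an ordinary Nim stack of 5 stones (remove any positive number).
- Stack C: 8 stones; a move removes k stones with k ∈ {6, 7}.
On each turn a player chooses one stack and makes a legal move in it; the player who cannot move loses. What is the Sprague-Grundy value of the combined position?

7

Grundy values for stack A (subtraction set {2, 3, 5}):
g(0) = mex{} = 0
g(1) = mex{} = 0
g(2) = mex{0} = 1
g(3) = mex{0} = 1
g(4) = mex{0,1} = 2
g(5) = mex{0,1} = 2
g(6) = mex{0,1,2} = 3
So g(6) = 3.
Stack B is a plain Nim stack of size 5, so its Grundy value is 5.
Grundy values for stack C (subtraction set {6, 7}):
k:     0  1  2  3  4  5  6  7  8
g(k):  0  0  0  0  0  0  1  1  1
So g(8) = 1.
By the Sprague-Grundy theorem, the Grundy value of a sum of independent games is the XOR of the component values.
Combined value = 3 XOR 5 XOR 1 = 7.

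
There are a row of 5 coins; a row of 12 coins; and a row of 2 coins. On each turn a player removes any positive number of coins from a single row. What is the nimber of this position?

Write each in binary and XOR column by column:
  0101  (5)
  1100  (12)
  0010  (2)
  ----
  1011  (11)

11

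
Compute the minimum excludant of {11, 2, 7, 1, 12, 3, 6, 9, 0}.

The values 0, 1, 2, 3 are all present; 4 is the first non-negative integer missing from the set.

4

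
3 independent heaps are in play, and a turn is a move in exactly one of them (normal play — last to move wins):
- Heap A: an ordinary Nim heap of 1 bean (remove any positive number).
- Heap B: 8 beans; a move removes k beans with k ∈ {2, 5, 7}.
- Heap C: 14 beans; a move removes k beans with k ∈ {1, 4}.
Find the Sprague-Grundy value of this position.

Heap A is a plain Nim heap of size 1, so its Grundy value is 1.
Grundy values for heap B (subtraction set {2, 5, 7}):
g(0) = mex{} = 0
g(1) = mex{} = 0
g(2) = mex{0} = 1
g(3) = mex{0} = 1
g(4) = mex{1} = 0
g(5) = mex{0,1} = 2
g(6) = mex{0} = 1
g(7) = mex{0,1,2} = 3
g(8) = mex{0,1} = 2
So g(8) = 2.
For heap C, compute g(0), g(1), … with moves {1, 4}:
k:     0  1  2  3  4  5  6  7  8  9 10 11 12 13 14
g(k):  0  1  0  1  2  0  1  0  1  2  0  1  0  1  2
So g(14) = 2.
The value of a disjunctive sum is the nim-sum of the parts.
Combined value = 1 ⊕ 2 ⊕ 2 = 1.

1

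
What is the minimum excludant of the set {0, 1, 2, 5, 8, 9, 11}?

3

The values 0, 1, 2 are all present; 3 is the first non-negative integer missing from the set.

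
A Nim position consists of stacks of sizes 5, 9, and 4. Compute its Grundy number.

8

Bitwise XOR of the heap sizes:
  0101  (5)
  1001  (9)
  0100  (4)
  ----
  1000  (8)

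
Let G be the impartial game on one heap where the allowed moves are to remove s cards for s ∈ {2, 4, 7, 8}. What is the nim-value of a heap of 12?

Compute g(0), g(1), … for moves {2, 4, 7, 8}:
g(0) = mex{} = 0
g(1) = mex{} = 0
g(2) = mex{0} = 1
g(3) = mex{0} = 1
g(4) = mex{0,1} = 2
g(5) = mex{0,1} = 2
g(6) = mex{1,2} = 0
g(7) = mex{0,1,2} = 3
g(8) = mex{0,2} = 1
g(9) = mex{0,1,2,3} = 4
g(10) = mex{0,1} = 2
g(11) = mex{1,2,3,4} = 0
g(12) = mex{1,2} = 0
So g(12) = 0.

0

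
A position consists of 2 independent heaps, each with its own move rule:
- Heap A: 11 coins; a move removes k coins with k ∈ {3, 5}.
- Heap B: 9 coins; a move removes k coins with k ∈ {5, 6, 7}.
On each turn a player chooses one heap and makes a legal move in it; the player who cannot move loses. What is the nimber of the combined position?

0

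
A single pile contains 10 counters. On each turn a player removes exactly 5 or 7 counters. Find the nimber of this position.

2

Grundy values for subtraction set {5, 7}:
g(0) = mex{} = 0
g(1) = mex{} = 0
g(2) = mex{} = 0
g(3) = mex{} = 0
g(4) = mex{} = 0
g(5) = mex{0} = 1
g(6) = mex{0} = 1
g(7) = mex{0} = 1
g(8) = mex{0} = 1
g(9) = mex{0} = 1
g(10) = mex{0,1} = 2
So g(10) = 2.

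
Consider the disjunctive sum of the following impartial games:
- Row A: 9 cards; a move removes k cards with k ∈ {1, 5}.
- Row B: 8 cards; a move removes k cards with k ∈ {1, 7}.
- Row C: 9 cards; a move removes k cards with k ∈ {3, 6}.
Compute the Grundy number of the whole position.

Build the Grundy sequence for row A with g(k) = mex{g(k−s) : s ∈ {1, 5}, s ≤ k}:
g(0) = mex{} = 0
g(1) = mex{0} = 1
g(2) = mex{1} = 0
g(3) = mex{0} = 1
g(4) = mex{1} = 0
g(5) = mex{0} = 1
g(6) = mex{1} = 0
g(7) = mex{0} = 1
g(8) = mex{1} = 0
g(9) = mex{0} = 1
So g(9) = 1.
Build the Grundy sequence for row B with g(k) = mex{g(k−s) : s ∈ {1, 7}, s ≤ k}:
g(0) = mex{} = 0
g(1) = mex{0} = 1
g(2) = mex{1} = 0
g(3) = mex{0} = 1
g(4) = mex{1} = 0
g(5) = mex{0} = 1
g(6) = mex{1} = 0
g(7) = mex{0} = 1
g(8) = mex{1} = 0
So g(8) = 0.
Build the Grundy sequence for row C with g(k) = mex{g(k−s) : s ∈ {3, 6}, s ≤ k}:
g(0) = mex{} = 0
g(1) = mex{} = 0
g(2) = mex{} = 0
g(3) = mex{0} = 1
g(4) = mex{0} = 1
g(5) = mex{0} = 1
g(6) = mex{0,1} = 2
g(7) = mex{0,1} = 2
g(8) = mex{0,1} = 2
g(9) = mex{1,2} = 0
So g(9) = 0.
The value of a disjunctive sum is the nim-sum of the parts.
Combined value = 1 XOR 0 XOR 0 = 1.

1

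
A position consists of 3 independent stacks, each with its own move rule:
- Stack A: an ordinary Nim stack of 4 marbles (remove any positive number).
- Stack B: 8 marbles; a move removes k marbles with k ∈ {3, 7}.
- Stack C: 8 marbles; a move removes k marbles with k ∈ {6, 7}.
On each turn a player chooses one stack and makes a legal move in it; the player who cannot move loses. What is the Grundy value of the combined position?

7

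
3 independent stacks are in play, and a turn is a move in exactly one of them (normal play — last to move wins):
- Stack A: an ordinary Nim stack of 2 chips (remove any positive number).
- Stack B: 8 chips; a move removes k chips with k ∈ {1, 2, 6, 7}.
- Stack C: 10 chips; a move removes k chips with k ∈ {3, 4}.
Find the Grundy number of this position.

3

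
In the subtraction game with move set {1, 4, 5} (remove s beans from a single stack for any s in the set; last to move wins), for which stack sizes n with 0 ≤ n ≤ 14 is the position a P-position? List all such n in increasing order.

0, 2, 8, 10

Build the Grundy sequence with g(k) = mex{g(k−s) : s ∈ {1, 4, 5}, s ≤ k}:
k:     0  1  2  3  4  5  6  7  8  9 10 11 12 13 14
g(k):  0  1  0  1  2  3  2  3  0  1  0  1  2  3  2
The P-positions (g = 0) in 0..14 are 0, 2, 8, 10.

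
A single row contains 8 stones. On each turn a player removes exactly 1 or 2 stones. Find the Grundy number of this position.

2

Grundy values for subtraction set {1, 2}:
k:     0  1  2  3  4  5  6  7  8
g(k):  0  1  2  0  1  2  0  1  2
So g(8) = 2.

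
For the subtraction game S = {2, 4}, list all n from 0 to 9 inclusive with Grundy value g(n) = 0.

Grundy values for subtraction set {2, 4}:
g(0) = mex{} = 0
g(1) = mex{} = 0
g(2) = mex{0} = 1
g(3) = mex{0} = 1
g(4) = mex{0,1} = 2
g(5) = mex{0,1} = 2
g(6) = mex{1,2} = 0
g(7) = mex{1,2} = 0
g(8) = mex{0,2} = 1
g(9) = mex{0,2} = 1
The P-positions (g = 0) in 0..9 are 0, 1, 6, 7.

0, 1, 6, 7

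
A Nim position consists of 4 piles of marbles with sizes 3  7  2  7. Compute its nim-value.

1

Write each in binary and XOR column by column:
  011  (3)
  111  (7)
  010  (2)
  111  (7)
  ---
  001  (1)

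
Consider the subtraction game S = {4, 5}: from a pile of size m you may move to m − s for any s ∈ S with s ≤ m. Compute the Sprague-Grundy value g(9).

Grundy values for subtraction set {4, 5}:
g(0) = mex{} = 0
g(1) = mex{} = 0
g(2) = mex{} = 0
g(3) = mex{} = 0
g(4) = mex{0} = 1
g(5) = mex{0} = 1
g(6) = mex{0} = 1
g(7) = mex{0} = 1
g(8) = mex{0,1} = 2
g(9) = mex{1} = 0
So g(9) = 0.

0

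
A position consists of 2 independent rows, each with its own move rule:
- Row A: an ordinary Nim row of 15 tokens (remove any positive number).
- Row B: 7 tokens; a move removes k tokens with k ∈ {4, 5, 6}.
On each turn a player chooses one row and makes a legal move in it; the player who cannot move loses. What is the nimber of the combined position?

14

Row A is a plain Nim row of size 15, so its Grundy value is 15.
Build the Grundy sequence for row B with g(k) = mex{g(k−s) : s ∈ {4, 5, 6}, s ≤ k}:
g(0) = mex{} = 0
g(1) = mex{} = 0
g(2) = mex{} = 0
g(3) = mex{} = 0
g(4) = mex{0} = 1
g(5) = mex{0} = 1
g(6) = mex{0} = 1
g(7) = mex{0} = 1
So g(7) = 1.
The value of a disjunctive sum is the nim-sum of the parts.
Combined value = 15 ⊕ 1 = 14.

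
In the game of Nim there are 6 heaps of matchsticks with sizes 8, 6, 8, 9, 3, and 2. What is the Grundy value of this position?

14

Nim-sum: 8 XOR 6 XOR 8 XOR 9 XOR 3 XOR 2 = 14.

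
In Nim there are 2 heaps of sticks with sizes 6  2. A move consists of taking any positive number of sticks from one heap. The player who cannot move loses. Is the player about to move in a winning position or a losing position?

Winning position

Nim-sum: 6 ^ 2 = 4.
The nim-sum is 4 ≠ 0, so this is an N-position: the player to move can win.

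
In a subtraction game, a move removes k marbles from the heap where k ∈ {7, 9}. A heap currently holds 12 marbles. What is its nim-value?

Build the Grundy sequence with g(k) = mex{g(k−s) : s ∈ {7, 9}, s ≤ k}:
k:     0  1  2  3  4  5  6  7  8  9 10 11 12
g(k):  0  0  0  0  0  0  0  1  1  1  1  1  1
So g(12) = 1.

1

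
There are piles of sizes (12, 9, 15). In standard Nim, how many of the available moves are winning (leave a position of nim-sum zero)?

3

Compute the nim-sum pairwise:
12 ^ 9 = 5
5 ^ 15 = 10
The overall nim-sum is X = 10. A pile of size p has a winning move iff p XOR X < p (reduce it to p XOR X).
  12: 12 XOR 10 = 6 < 12 — winning move (to 6).
  9: 9 XOR 10 = 3 < 9 — winning move (to 3).
  15: 15 XOR 10 = 5 < 15 — winning move (to 5).
That gives 3 winning moves.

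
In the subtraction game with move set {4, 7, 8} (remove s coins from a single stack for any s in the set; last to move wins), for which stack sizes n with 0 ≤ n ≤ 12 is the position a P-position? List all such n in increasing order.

0, 1, 2, 3, 12

Compute g(0), g(1), … for moves {4, 7, 8}:
g(0) = mex{} = 0
g(1) = mex{} = 0
g(2) = mex{} = 0
g(3) = mex{} = 0
g(4) = mex{0} = 1
g(5) = mex{0} = 1
g(6) = mex{0} = 1
g(7) = mex{0} = 1
g(8) = mex{0,1} = 2
g(9) = mex{0,1} = 2
g(10) = mex{0,1} = 2
g(11) = mex{0,1} = 2
g(12) = mex{1,2} = 0
The P-positions (g = 0) in 0..12 are 0, 1, 2, 3, 12.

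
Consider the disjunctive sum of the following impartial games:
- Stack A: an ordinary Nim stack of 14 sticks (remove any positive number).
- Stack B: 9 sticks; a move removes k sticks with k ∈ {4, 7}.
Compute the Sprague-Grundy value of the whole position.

12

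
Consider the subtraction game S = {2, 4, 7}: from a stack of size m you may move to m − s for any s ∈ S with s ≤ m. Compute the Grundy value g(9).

0

Grundy values for subtraction set {2, 4, 7}:
k:     0  1  2  3  4  5  6  7  8  9
g(k):  0  0  1  1  2  2  0  3  1  0
So g(9) = 0.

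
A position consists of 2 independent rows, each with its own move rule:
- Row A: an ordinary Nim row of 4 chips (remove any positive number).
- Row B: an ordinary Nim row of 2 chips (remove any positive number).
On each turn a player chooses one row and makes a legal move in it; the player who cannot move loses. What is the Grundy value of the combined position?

6

Row A is a plain Nim row of size 4, so its Grundy value is 4.
Row B is a plain Nim row of size 2, so its Grundy value is 2.
The value of a disjunctive sum is the nim-sum of the parts.
Combined value = 4 XOR 2 = 6.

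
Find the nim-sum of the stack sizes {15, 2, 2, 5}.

In binary:
  1111  (15)
  0010  (2)
  0010  (2)
  0101  (5)
  ----
  1010  (10)

10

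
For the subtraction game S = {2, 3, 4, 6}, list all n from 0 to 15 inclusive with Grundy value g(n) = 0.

0, 1, 8, 9

Build the Grundy sequence with g(k) = mex{g(k−s) : s ∈ {2, 3, 4, 6}, s ≤ k}:
k:     0  1  2  3  4  5  6  7  8  9 10 11 12 13 14 15
g(k):  0  0  1  1  2  2  3  3  0  0  1  1  2  2  3  3
The P-positions (g = 0) in 0..15 are 0, 1, 8, 9.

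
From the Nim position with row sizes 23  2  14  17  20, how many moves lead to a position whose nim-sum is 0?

3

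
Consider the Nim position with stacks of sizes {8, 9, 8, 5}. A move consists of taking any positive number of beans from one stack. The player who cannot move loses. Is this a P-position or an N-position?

N-position

Compute the nim-sum pairwise:
8 ^ 9 = 1
1 ^ 8 = 9
9 ^ 5 = 12
The nim-sum is 12 ≠ 0, so this is an N-position: the player to move can win.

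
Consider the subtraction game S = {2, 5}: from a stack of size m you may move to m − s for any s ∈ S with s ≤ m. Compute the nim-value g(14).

0

Build the Grundy sequence with g(k) = mex{g(k−s) : s ∈ {2, 5}, s ≤ k}:
k:     0  1  2  3  4  5  6  7  8  9 10 11 12 13 14
g(k):  0  0  1  1  0  2  1  0  0  1  1  0  2  1  0
So g(14) = 0.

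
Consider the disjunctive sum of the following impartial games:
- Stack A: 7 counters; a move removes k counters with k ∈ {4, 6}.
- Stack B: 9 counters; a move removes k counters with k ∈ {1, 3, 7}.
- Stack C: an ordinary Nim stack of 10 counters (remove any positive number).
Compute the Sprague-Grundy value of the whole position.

10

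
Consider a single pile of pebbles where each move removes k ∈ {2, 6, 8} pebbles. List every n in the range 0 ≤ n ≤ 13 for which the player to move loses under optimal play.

0, 1, 4, 5

Compute g(0), g(1), … for moves {2, 6, 8}:
g(0) = mex{} = 0
g(1) = mex{} = 0
g(2) = mex{0} = 1
g(3) = mex{0} = 1
g(4) = mex{1} = 0
g(5) = mex{1} = 0
g(6) = mex{0} = 1
g(7) = mex{0} = 1
g(8) = mex{0,1} = 2
g(9) = mex{0,1} = 2
g(10) = mex{0,1,2} = 3
g(11) = mex{0,1,2} = 3
g(12) = mex{0,1,3} = 2
g(13) = mex{0,1,3} = 2
The P-positions (g = 0) in 0..13 are 0, 1, 4, 5.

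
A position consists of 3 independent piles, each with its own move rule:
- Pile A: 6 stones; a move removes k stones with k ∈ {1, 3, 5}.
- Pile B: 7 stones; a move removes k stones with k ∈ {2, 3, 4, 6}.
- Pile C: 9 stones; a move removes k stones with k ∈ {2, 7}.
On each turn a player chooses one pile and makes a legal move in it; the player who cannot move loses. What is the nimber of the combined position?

Grundy values for pile A (subtraction set {1, 3, 5}):
g(0) = mex{} = 0
g(1) = mex{0} = 1
g(2) = mex{1} = 0
g(3) = mex{0} = 1
g(4) = mex{1} = 0
g(5) = mex{0} = 1
g(6) = mex{1} = 0
So g(6) = 0.
Grundy values for pile B (subtraction set {2, 3, 4, 6}):
g(0) = mex{} = 0
g(1) = mex{} = 0
g(2) = mex{0} = 1
g(3) = mex{0} = 1
g(4) = mex{0,1} = 2
g(5) = mex{0,1} = 2
g(6) = mex{0,1,2} = 3
g(7) = mex{0,1,2} = 3
So g(7) = 3.
Build the Grundy sequence for pile C with g(k) = mex{g(k−s) : s ∈ {2, 7}, s ≤ k}:
k:     0  1  2  3  4  5  6  7  8  9
g(k):  0  0  1  1  0  0  1  1  2  0
So g(9) = 0.
The value of a disjunctive sum is the nim-sum of the parts.
Combined value = 0 ⊕ 3 ⊕ 0 = 3.

3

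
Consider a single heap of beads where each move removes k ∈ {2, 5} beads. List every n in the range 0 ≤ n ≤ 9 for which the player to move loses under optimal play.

0, 1, 4, 7, 8

Compute g(0), g(1), … for moves {2, 5}:
k:     0  1  2  3  4  5  6  7  8  9
g(k):  0  0  1  1  0  2  1  0  0  1
The P-positions (g = 0) in 0..9 are 0, 1, 4, 7, 8.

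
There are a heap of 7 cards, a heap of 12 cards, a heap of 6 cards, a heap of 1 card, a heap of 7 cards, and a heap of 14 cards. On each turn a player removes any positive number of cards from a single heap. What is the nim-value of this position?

5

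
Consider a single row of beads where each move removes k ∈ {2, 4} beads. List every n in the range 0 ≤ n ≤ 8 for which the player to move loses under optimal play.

0, 1, 6, 7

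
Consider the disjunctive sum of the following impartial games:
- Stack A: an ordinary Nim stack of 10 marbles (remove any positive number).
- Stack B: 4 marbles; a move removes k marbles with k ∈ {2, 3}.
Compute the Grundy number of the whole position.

Stack A is a plain Nim stack of size 10, so its Grundy value is 10.
Build the Grundy sequence for stack B with g(k) = mex{g(k−s) : s ∈ {2, 3}, s ≤ k}:
k:     0  1  2  3  4
g(k):  0  0  1  1  2
So g(4) = 2.
The value of a disjunctive sum is the nim-sum of the parts.
Combined value = 10 ⊕ 2 = 8.

8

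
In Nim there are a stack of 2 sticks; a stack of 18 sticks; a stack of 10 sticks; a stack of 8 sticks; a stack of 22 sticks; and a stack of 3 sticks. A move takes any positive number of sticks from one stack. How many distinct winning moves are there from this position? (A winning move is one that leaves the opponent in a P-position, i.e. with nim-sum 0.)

Nim-sum: 2 XOR 18 XOR 10 XOR 8 XOR 22 XOR 3 = 7.
The overall nim-sum is X = 7. A stack of size p has a winning move iff p XOR X < p (reduce it to p XOR X).
  2: 2 XOR 7 = 5 ≥ 2 — no move.
  18: 18 XOR 7 = 21 ≥ 18 — no move.
  10: 10 XOR 7 = 13 ≥ 10 — no move.
  8: 8 XOR 7 = 15 ≥ 8 — no move.
  22: 22 XOR 7 = 17 < 22 — winning move (to 17).
  3: 3 XOR 7 = 4 ≥ 3 — no move.
That gives 1 winning move.

1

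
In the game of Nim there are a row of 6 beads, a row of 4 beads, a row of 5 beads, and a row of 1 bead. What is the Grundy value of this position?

6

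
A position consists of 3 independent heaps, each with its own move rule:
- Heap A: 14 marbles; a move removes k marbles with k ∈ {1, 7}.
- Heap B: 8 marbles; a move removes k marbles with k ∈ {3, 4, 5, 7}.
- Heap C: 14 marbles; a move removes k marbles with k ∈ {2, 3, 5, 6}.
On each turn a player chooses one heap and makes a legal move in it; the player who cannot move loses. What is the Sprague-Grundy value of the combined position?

Build the Grundy sequence for heap A with g(k) = mex{g(k−s) : s ∈ {1, 7}, s ≤ k}:
k:     0  1  2  3  4  5  6  7  8  9 10 11 12 13 14
g(k):  0  1  0  1  0  1  0  1  0  1  0  1  0  1  0
So g(14) = 0.
For heap B, compute g(0), g(1), … with moves {3, 4, 5, 7}:
g(0) = mex{} = 0
g(1) = mex{} = 0
g(2) = mex{} = 0
g(3) = mex{0} = 1
g(4) = mex{0} = 1
g(5) = mex{0} = 1
g(6) = mex{0,1} = 2
g(7) = mex{0,1} = 2
g(8) = mex{0,1} = 2
So g(8) = 2.
Grundy values for heap C (subtraction set {2, 3, 5, 6}):
g(0) = mex{} = 0
g(1) = mex{} = 0
g(2) = mex{0} = 1
g(3) = mex{0} = 1
g(4) = mex{0,1} = 2
g(5) = mex{0,1} = 2
g(6) = mex{0,1,2} = 3
g(7) = mex{0,1,2} = 3
g(8) = mex{1,2,3} = 0
g(9) = mex{1,2,3} = 0
g(10) = mex{0,2,3} = 1
g(11) = mex{0,2,3} = 1
g(12) = mex{0,1,3} = 2
g(13) = mex{0,1,3} = 2
g(14) = mex{0,1,2} = 3
So g(14) = 3.
The value of a disjunctive sum is the nim-sum of the parts.
Combined value = 0 ⊕ 2 ⊕ 3 = 1.

1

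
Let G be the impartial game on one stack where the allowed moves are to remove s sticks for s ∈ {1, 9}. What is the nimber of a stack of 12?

0

Grundy values for subtraction set {1, 9}:
k:     0  1  2  3  4  5  6  7  8  9 10 11 12
g(k):  0  1  0  1  0  1  0  1  0  1  0  1  0
So g(12) = 0.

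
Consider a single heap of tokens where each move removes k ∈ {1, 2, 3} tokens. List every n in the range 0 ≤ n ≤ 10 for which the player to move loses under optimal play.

0, 4, 8

Compute g(0), g(1), … for moves {1, 2, 3}:
g(0) = mex{} = 0
g(1) = mex{0} = 1
g(2) = mex{0,1} = 2
g(3) = mex{0,1,2} = 3
g(4) = mex{1,2,3} = 0
g(5) = mex{0,2,3} = 1
g(6) = mex{0,1,3} = 2
g(7) = mex{0,1,2} = 3
g(8) = mex{1,2,3} = 0
g(9) = mex{0,2,3} = 1
g(10) = mex{0,1,3} = 2
The P-positions (g = 0) in 0..10 are 0, 4, 8.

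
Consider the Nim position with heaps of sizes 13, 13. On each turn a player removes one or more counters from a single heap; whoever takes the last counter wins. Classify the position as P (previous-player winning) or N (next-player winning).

P-position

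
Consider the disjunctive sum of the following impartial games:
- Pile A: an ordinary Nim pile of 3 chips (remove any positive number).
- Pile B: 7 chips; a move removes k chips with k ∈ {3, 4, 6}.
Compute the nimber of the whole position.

Pile A is a plain Nim pile of size 3, so its Grundy value is 3.
For pile B, compute g(0), g(1), … with moves {3, 4, 6}:
g(0) = mex{} = 0
g(1) = mex{} = 0
g(2) = mex{} = 0
g(3) = mex{0} = 1
g(4) = mex{0} = 1
g(5) = mex{0} = 1
g(6) = mex{0,1} = 2
g(7) = mex{0,1} = 2
So g(7) = 2.
By the Sprague-Grundy theorem, the Grundy value of a sum of independent games is the XOR of the component values.
Combined value = 3 ⊕ 2 = 1.

1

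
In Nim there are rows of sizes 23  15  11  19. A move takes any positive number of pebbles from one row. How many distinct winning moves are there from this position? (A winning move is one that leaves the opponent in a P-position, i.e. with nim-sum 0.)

Compute the nim-sum pairwise:
23 ⊕ 15 = 24
24 ⊕ 11 = 19
19 ⊕ 19 = 0
The nim-sum is already 0, so every move leaves a nonzero nim-sum — there are no winning moves.

0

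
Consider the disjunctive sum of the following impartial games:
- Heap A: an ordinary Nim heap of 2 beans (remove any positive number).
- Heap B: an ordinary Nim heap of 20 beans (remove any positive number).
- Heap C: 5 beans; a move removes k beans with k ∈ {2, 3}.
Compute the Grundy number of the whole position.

22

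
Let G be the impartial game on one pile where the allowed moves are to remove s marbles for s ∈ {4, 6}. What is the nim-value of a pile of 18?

Build the Grundy sequence with g(k) = mex{g(k−s) : s ∈ {4, 6}, s ≤ k}:
k:     0  1  2  3  4  5  6  7  8  9 10 11 12 13 14 15 16 17 18
g(k):  0  0  0  0  1  1  1  1  2  2  0  0  0  0  1  1  1  1  2
So g(18) = 2.

2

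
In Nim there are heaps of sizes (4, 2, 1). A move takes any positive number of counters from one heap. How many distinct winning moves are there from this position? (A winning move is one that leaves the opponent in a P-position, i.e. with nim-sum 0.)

Nim-sum: 4 ⊕ 2 ⊕ 1 = 7.
The overall nim-sum is X = 7. A heap of size p has a winning move iff p XOR X < p (reduce it to p XOR X).
  4: 4 XOR 7 = 3 < 4 — winning move (to 3).
  2: 2 XOR 7 = 5 ≥ 2 — no move.
  1: 1 XOR 7 = 6 ≥ 1 — no move.
That gives 1 winning move.

1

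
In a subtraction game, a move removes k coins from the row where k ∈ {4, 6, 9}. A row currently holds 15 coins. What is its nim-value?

0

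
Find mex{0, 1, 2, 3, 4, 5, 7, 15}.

The values 0, 1, 2, 3, 4, 5 are all present; 6 is the first non-negative integer missing from the set.

6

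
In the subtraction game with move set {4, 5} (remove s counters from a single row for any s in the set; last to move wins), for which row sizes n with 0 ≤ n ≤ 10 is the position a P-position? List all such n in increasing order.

0, 1, 2, 3, 9, 10

Build the Grundy sequence with g(k) = mex{g(k−s) : s ∈ {4, 5}, s ≤ k}:
g(0) = mex{} = 0
g(1) = mex{} = 0
g(2) = mex{} = 0
g(3) = mex{} = 0
g(4) = mex{0} = 1
g(5) = mex{0} = 1
g(6) = mex{0} = 1
g(7) = mex{0} = 1
g(8) = mex{0,1} = 2
g(9) = mex{1} = 0
g(10) = mex{1} = 0
The P-positions (g = 0) in 0..10 are 0, 1, 2, 3, 9, 10.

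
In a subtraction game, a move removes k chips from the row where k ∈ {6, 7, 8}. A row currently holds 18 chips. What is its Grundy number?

Build the Grundy sequence with g(k) = mex{g(k−s) : s ∈ {6, 7, 8}, s ≤ k}:
k:     0  1  2  3  4  5  6  7  8  9 10 11 12 13 14 15 16 17 18
g(k):  0  0  0  0  0  0  1  1  1  1  1  1  2  2  0  0  0  0  0
So g(18) = 0.

0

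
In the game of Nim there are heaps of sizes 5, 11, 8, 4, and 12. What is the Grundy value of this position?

14

Nim-sum: 5 ⊕ 11 ⊕ 8 ⊕ 4 ⊕ 12 = 14.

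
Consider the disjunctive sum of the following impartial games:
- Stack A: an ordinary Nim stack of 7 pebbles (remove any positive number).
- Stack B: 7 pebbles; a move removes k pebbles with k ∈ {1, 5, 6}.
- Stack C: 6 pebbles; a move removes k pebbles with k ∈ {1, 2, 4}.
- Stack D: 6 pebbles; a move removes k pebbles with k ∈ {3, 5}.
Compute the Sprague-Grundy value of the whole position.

Stack A is a plain Nim stack of size 7, so its Grundy value is 7.
For stack B, compute g(0), g(1), … with moves {1, 5, 6}:
g(0) = mex{} = 0
g(1) = mex{0} = 1
g(2) = mex{1} = 0
g(3) = mex{0} = 1
g(4) = mex{1} = 0
g(5) = mex{0} = 1
g(6) = mex{0,1} = 2
g(7) = mex{0,1,2} = 3
So g(7) = 3.
Grundy values for stack C (subtraction set {1, 2, 4}):
k:     0  1  2  3  4  5  6
g(k):  0  1  2  0  1  2  0
So g(6) = 0.
For stack D, compute g(0), g(1), … with moves {3, 5}:
k:     0  1  2  3  4  5  6
g(k):  0  0  0  1  1  1  2
So g(6) = 2.
The value of a disjunctive sum is the nim-sum of the parts.
Combined value = 7 ⊕ 3 ⊕ 0 ⊕ 2 = 6.

6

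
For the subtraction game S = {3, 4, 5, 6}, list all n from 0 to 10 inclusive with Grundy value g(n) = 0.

0, 1, 2, 9, 10

Compute g(0), g(1), … for moves {3, 4, 5, 6}:
k:     0  1  2  3  4  5  6  7  8  9 10
g(k):  0  0  0  1  1  1  2  2  2  0  0
The P-positions (g = 0) in 0..10 are 0, 1, 2, 9, 10.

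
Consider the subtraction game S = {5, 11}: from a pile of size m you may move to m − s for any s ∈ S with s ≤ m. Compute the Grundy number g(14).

Build the Grundy sequence with g(k) = mex{g(k−s) : s ∈ {5, 11}, s ≤ k}:
g(0) = mex{} = 0
g(1) = mex{} = 0
g(2) = mex{} = 0
g(3) = mex{} = 0
g(4) = mex{} = 0
g(5) = mex{0} = 1
g(6) = mex{0} = 1
g(7) = mex{0} = 1
g(8) = mex{0} = 1
g(9) = mex{0} = 1
g(10) = mex{1} = 0
g(11) = mex{0,1} = 2
g(12) = mex{0,1} = 2
g(13) = mex{0,1} = 2
g(14) = mex{0,1} = 2
So g(14) = 2.

2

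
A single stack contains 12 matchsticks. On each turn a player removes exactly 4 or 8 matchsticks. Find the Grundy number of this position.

0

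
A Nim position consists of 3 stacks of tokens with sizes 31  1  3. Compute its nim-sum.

29

In binary:
  11111  (31)
  00001  (1)
  00011  (3)
  -----
  11101  (29)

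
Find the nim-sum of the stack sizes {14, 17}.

31

Compute the nim-sum pairwise:
14 ^ 17 = 31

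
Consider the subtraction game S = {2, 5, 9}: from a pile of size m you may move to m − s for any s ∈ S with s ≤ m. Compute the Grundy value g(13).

Grundy values for subtraction set {2, 5, 9}:
k:     0  1  2  3  4  5  6  7  8  9 10 11 12 13
g(k):  0  0  1  1  0  2  1  0  0  1  1  0  2  1
So g(13) = 1.

1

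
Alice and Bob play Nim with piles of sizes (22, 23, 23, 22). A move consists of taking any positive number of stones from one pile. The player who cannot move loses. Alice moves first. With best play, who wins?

Bob wins

Compute the nim-sum pairwise:
22 XOR 23 = 1
1 XOR 23 = 22
22 XOR 22 = 0
The nim-sum is 0, so this is a P-position: the player to move is in a losing position under optimal play; Alice is about to move from it and so loses — Bob wins.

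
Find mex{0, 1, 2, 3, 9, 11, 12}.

4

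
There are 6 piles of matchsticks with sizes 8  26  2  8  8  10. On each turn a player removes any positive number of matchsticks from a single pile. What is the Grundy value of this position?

26

Write each in binary and XOR column by column:
  01000  (8)
  11010  (26)
  00010  (2)
  01000  (8)
  01000  (8)
  01010  (10)
  -----
  11010  (26)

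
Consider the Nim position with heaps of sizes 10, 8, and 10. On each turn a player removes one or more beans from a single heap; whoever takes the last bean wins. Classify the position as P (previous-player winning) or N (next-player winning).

Compute the nim-sum pairwise:
10 ^ 8 = 2
2 ^ 10 = 8
The nim-sum is 8 ≠ 0, so this is an N-position: the player to move can win.

N-position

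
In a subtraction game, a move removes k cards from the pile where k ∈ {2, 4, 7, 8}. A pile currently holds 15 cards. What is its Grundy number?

2

Grundy values for subtraction set {2, 4, 7, 8}:
k:     0  1  2  3  4  5  6  7  8  9 10 11 12 13 14 15
g(k):  0  0  1  1  2  2  0  3  1  4  2  0  0  1  1  2
So g(15) = 2.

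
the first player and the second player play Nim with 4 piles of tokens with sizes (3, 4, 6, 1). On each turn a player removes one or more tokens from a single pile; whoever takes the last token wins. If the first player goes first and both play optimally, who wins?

the second player wins

Compute the nim-sum pairwise:
3 XOR 4 = 7
7 XOR 6 = 1
1 XOR 1 = 0
The nim-sum is 0, so this is a P-position: the player to move is in a losing position under optimal play; the first player is about to move from it and so loses — the second player wins.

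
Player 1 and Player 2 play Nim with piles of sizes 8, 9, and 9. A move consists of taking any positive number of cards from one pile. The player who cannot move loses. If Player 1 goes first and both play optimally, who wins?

Nim-sum: 8 XOR 9 XOR 9 = 8.
The nim-sum is 8 ≠ 0, so this is an N-position: the player to move can win; Player 1 has a winning move.

Player 1 wins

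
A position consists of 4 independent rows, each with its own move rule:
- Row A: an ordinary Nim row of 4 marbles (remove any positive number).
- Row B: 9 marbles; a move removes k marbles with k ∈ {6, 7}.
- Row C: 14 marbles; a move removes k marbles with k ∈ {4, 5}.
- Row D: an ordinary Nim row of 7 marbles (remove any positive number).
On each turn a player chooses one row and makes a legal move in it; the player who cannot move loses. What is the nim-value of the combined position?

Row A is a plain Nim row of size 4, so its Grundy value is 4.
For row B, compute g(0), g(1), … with moves {6, 7}:
k:     0  1  2  3  4  5  6  7  8  9
g(k):  0  0  0  0  0  0  1  1  1  1
So g(9) = 1.
Build the Grundy sequence for row C with g(k) = mex{g(k−s) : s ∈ {4, 5}, s ≤ k}:
k:     0  1  2  3  4  5  6  7  8  9 10 11 12 13 14
g(k):  0  0  0  0  1  1  1  1  2  0  0  0  0  1  1
So g(14) = 1.
Row D is a plain Nim row of size 7, so its Grundy value is 7.
The value of a disjunctive sum is the nim-sum of the parts.
Combined value = 4 XOR 1 XOR 1 XOR 7 = 3.

3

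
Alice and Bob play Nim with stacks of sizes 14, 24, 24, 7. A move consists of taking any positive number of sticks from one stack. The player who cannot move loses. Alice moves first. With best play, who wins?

Alice wins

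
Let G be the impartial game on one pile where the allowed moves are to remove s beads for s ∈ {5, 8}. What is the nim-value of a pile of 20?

1

Compute g(0), g(1), … for moves {5, 8}:
k:     0  1  2  3  4  5  6  7  8  9 10 11 12 13 14 15 16 17 18 19 20
g(k):  0  0  0  0  0  1  1  1  1  1  2  2  2  0  0  0  0  0  1  1  1
So g(20) = 1.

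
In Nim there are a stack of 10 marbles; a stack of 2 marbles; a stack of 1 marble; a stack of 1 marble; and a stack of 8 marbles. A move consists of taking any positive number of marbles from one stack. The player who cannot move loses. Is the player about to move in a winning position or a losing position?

Losing position

Compute the nim-sum pairwise:
10 ^ 2 = 8
8 ^ 1 = 9
9 ^ 1 = 8
8 ^ 8 = 0
The nim-sum is 0, so this is a P-position: the player to move is in a losing position under optimal play.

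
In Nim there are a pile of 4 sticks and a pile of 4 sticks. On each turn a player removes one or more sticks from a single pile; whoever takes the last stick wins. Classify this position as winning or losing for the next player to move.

Nim-sum: 4 XOR 4 = 0.
The nim-sum is 0, so this is a P-position: the player to move is in a losing position under optimal play.

Losing position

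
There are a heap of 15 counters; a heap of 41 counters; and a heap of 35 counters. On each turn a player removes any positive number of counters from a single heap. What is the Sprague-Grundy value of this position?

5

Nim-sum: 15 ⊕ 41 ⊕ 35 = 5.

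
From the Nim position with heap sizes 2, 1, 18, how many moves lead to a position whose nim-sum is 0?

Nim-sum: 2 XOR 1 XOR 18 = 17.
The overall nim-sum is X = 17. A heap of size p has a winning move iff p XOR X < p (reduce it to p XOR X).
  2: 2 XOR 17 = 19 ≥ 2 — no move.
  1: 1 XOR 17 = 16 ≥ 1 — no move.
  18: 18 XOR 17 = 3 < 18 — winning move (to 3).
That gives 1 winning move.

1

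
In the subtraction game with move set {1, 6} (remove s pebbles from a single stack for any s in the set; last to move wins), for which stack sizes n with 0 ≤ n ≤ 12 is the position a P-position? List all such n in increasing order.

0, 2, 4, 7, 9, 11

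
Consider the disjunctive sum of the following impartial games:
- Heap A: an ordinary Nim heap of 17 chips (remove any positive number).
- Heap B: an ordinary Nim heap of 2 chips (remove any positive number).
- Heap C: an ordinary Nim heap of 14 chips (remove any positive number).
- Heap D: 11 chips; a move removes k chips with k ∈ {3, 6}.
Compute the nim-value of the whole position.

29

Heap A is a plain Nim heap of size 17, so its Grundy value is 17.
Heap B is a plain Nim heap of size 2, so its Grundy value is 2.
Heap C is a plain Nim heap of size 14, so its Grundy value is 14.
For heap D, compute g(0), g(1), … with moves {3, 6}:
g(0) = mex{} = 0
g(1) = mex{} = 0
g(2) = mex{} = 0
g(3) = mex{0} = 1
g(4) = mex{0} = 1
g(5) = mex{0} = 1
g(6) = mex{0,1} = 2
g(7) = mex{0,1} = 2
g(8) = mex{0,1} = 2
g(9) = mex{1,2} = 0
g(10) = mex{1,2} = 0
g(11) = mex{1,2} = 0
So g(11) = 0.
By the Sprague-Grundy theorem, the Grundy value of a sum of independent games is the XOR of the component values.
Combined value = 17 XOR 2 XOR 14 XOR 0 = 29.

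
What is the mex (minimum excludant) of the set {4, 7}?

0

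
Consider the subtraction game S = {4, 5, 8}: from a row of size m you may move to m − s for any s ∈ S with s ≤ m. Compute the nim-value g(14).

0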